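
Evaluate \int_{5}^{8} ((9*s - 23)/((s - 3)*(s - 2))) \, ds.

Factor the denominator: s**2 - 5*s + 6 = (s - 2)(s - 3).
Partial fractions: (9*s - 23)/((s - 3)*(s - 2)) = 5/(s - 2) + 4/(s - 3).
An antiderivative is F(s) = 4*log(s - 3) + 5*log(s - 2).
Then F(8) - F(5) = (5*log(2) + 5*log(3) + 4*log(5)) - (4*log(2) + 5*log(3)) = log(2) + 4*log(5).

log(2) + 4*log(5)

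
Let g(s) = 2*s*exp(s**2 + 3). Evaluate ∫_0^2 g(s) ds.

Let u = s**2 + 3, so du = 2*s ds. When s = 0, u = 3; when s = 2, u = 7.
The integral becomes ∫ exp(u) du from 3 to 7, with antiderivative exp(u).
Back in s: F(s) = exp(s**2 + 3).
Then F(2) - F(0) = (exp(7)) - (exp(3)) = -exp(3) + exp(7).

-exp(3) + exp(7)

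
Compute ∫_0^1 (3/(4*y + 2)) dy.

An antiderivative is F(y) = 3*log(4*y + 2)/4.
Then F(1) - F(0) = (3*log(6)/4) - (3*log(2)/4) = 3*log(3)/4.

3*log(3)/4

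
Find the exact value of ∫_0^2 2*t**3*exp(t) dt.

Integrate by parts 3 times (u = t^3, dv = 2*exp(t) dt).
An antiderivative is F(t) = (2*t**3 - 6*t**2 + 12*t - 12)*exp(t).
Then F(2) - F(0) = (4*exp(2)) - (-12) = 12 + 4*exp(2).

12 + 4*exp(2)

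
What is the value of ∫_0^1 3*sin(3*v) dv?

1 - cos(3)

Let u = 3*v, so du = 3 dv. When v = 0, u = 0; when v = 1, u = 3.
The integral becomes ∫ sin(u) du from 0 to 3, with antiderivative -cos(u).
Back in v: F(v) = -cos(3*v).
Then F(1) - F(0) = (-cos(3)) - (-1) = 1 - cos(3).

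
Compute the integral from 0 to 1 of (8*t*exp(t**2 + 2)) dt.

-4*(1 - exp(1))*exp(2)

Let u = t**2 + 2, so du = 2*t dt. When t = 0, u = 2; when t = 1, u = 3.
The integral becomes 4·∫ exp(u) du from 2 to 3, with antiderivative 4*exp(u).
Back in t: F(t) = 4*exp(t**2 + 2).
Then F(1) - F(0) = (4*exp(3)) - (4*exp(2)) = -4*(1 - exp(1))*exp(2).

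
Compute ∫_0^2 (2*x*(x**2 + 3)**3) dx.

580

Let u = x**2 + 3, so du = 2*x dx. When x = 0, u = 3; when x = 2, u = 7.
The integral becomes ∫ u**3 du from 3 to 7, with antiderivative u**4/4.
Back in x: F(x) = (x**2 + 3)**4/4.
Then F(2) - F(0) = (2401/4) - (81/4) = 580.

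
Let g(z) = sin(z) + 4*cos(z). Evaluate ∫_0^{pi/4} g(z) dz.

An antiderivative is F(z) = 4*sin(z) - cos(z).
Then F(pi/4) - F(0) = (3*sqrt(2)/2) - (-1) = 1 + 3*sqrt(2)/2.

1 + 3*sqrt(2)/2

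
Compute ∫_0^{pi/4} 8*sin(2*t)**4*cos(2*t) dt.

4/5

Let u = sin(2*t), so du = 2*cos(2*t) dt. When t = 0, u = 0; when t = pi/4, u = 1.
The integral becomes 4·∫ u**4 du from 0 to 1, with antiderivative 4*u**5/5.
Back in t: F(t) = 4*sin(2*t)**5/5.
Then F(pi/4) - F(0) = (4/5) - (0) = 4/5.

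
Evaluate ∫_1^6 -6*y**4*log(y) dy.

1866 - 46656*log(6)/5

Integrate by parts once (u = ln y, dv = -6*y**4 dy).
An antiderivative is F(y) = -6*y**5*(5*log(y) - 1)/25.
Then F(6) - F(1) = (46656/25 - 46656*log(6)/5) - (6/25) = 1866 - 46656*log(6)/5.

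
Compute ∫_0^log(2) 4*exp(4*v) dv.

15

Let u = exp(v), so du = exp(v) dv. When v = 0, u = 1; when v = log(2), u = 2.
The integral becomes 4·∫ u**3 du from 1 to 2, with antiderivative u**4.
Back in v: F(v) = exp(4*v).
Then F(log(2)) - F(0) = (16) - (1) = 15.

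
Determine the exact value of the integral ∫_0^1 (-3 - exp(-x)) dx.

An antiderivative is F(x) = -3*x + exp(-x).
Then F(1) - F(0) = (-3 + exp(-1)) - (1) = -4 + exp(-1).

-4 + exp(-1)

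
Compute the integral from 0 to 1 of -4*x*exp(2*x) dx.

Integrate by parts once (u = x, dv = -4*exp(2*x) dx).
An antiderivative is F(x) = (-2*x + 1)*exp(2*x).
Then F(1) - F(0) = (-exp(2)) - (1) = -exp(2) - 1.

-exp(2) - 1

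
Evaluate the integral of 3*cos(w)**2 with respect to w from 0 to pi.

3*pi/2

Use the identity cos^2(w) = (1 + cos(2*w))/2.
An antiderivative is F(w) = 3*w/2 + 3*sin(2*w)/4.
Then F(pi) - F(0) = (3*pi/2) - (0) = 3*pi/2.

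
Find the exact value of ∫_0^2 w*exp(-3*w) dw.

(-7 + exp(6))*exp(-6)/9

Integrate by parts once (u = w, dv = exp(-3*w) dw).
An antiderivative is F(w) = (-3*w - 1)*exp(-3*w)/9.
Then F(2) - F(0) = (-7*exp(-6)/9) - (-1/9) = (-7 + exp(6))*exp(-6)/9.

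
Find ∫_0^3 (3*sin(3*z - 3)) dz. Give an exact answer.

cos(3) - cos(6)

Let u = 3*z - 3, so du = 3 dz. When z = 0, u = -3; when z = 3, u = 6.
The integral becomes ∫ sin(u) du from -3 to 6, with antiderivative -cos(u).
Back in z: F(z) = -cos(3*z - 3).
Then F(3) - F(0) = (-cos(6)) - (-cos(3)) = cos(3) - cos(6).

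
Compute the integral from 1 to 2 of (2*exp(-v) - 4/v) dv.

-4*log(2) - 2*exp(-2) + 2*exp(-1)

An antiderivative is F(v) = -4*log(v) - 2*exp(-v).
Then F(2) - F(1) = (-4*log(2) - 2*exp(-2)) - (-2*exp(-1)) = -4*log(2) - 2*exp(-2) + 2*exp(-1).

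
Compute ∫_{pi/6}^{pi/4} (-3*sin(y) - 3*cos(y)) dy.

An antiderivative is F(y) = -3*sin(y) + 3*cos(y).
Then F(pi/4) - F(pi/6) = (0) - (-3/2 + 3*sqrt(3)/2) = 3/2 - 3*sqrt(3)/2.

3/2 - 3*sqrt(3)/2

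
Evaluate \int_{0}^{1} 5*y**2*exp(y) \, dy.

Integrate by parts twice (u = y^2, dv = 5*exp(y) dy).
An antiderivative is F(y) = (5*y**2 - 10*y + 10)*exp(y).
Then F(1) - F(0) = (5*E) - (10) = -10 + 5*E.

-10 + 5*E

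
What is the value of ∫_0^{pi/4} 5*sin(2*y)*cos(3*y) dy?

-2 + 3*sqrt(2)/2

Use the identity sin(2*y)cos(3*y) = [sin(5*y) + sin(-y)]/2.
An antiderivative is F(y) = 5*cos(y)/2 - cos(5*y)/2.
Then F(pi/4) - F(0) = (3*sqrt(2)/2) - (2) = -2 + 3*sqrt(2)/2.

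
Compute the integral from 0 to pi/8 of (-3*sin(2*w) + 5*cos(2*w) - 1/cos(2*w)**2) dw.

-2 + 2*sqrt(2)

An antiderivative is F(w) = 5*sin(2*w)/2 + 3*cos(2*w)/2 - tan(2*w)/2.
Then F(pi/8) - F(0) = (-1/2 + 2*sqrt(2)) - (3/2) = -2 + 2*sqrt(2).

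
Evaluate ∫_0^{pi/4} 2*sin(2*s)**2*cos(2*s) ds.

Let u = sin(2*s), so du = 2*cos(2*s) ds. When s = 0, u = 0; when s = pi/4, u = 1.
The integral becomes ∫ u**2 du from 0 to 1, with antiderivative u**3/3.
Back in s: F(s) = sin(2*s)**3/3.
Then F(pi/4) - F(0) = (1/3) - (0) = 1/3.

1/3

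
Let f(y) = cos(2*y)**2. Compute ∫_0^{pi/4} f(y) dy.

Use the identity cos^2(2*y) = (1 + cos(4*y))/2.
An antiderivative is F(y) = y/2 + sin(4*y)/8.
Then F(pi/4) - F(0) = (pi/8) - (0) = pi/8.

pi/8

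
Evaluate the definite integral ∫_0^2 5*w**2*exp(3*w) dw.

-10/27 + 130*exp(6)/27

Integrate by parts twice (u = w^2, dv = 5*exp(3*w) dw).
An antiderivative is F(w) = (45*w**2 - 30*w + 10)*exp(3*w)/27.
Then F(2) - F(0) = (130*exp(6)/27) - (10/27) = -10/27 + 130*exp(6)/27.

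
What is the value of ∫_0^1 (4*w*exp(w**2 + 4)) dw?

-2*(1 - exp(1))*exp(4)

Let u = w**2 + 4, so du = 2*w dw. When w = 0, u = 4; when w = 1, u = 5.
The integral becomes 2·∫ exp(u) du from 4 to 5, with antiderivative 2*exp(u).
Back in w: F(w) = 2*exp(w**2 + 4).
Then F(1) - F(0) = (2*exp(5)) - (2*exp(4)) = -2*(1 - exp(1))*exp(4).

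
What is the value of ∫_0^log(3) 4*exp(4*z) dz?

Let u = exp(z), so du = exp(z) dz. When z = 0, u = 1; when z = log(3), u = 3.
The integral becomes 4·∫ u**3 du from 1 to 3, with antiderivative u**4.
Back in z: F(z) = exp(4*z).
Then F(log(3)) - F(0) = (81) - (1) = 80.

80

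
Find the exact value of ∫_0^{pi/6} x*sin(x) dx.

-sqrt(3)*pi/12 + 1/2

Integrate by parts once (u = x, dv = sin(x) dx).
An antiderivative is F(x) = -x*cos(x) + sin(x).
Then F(pi/6) - F(0) = (-sqrt(3)*pi/12 + 1/2) - (0) = -sqrt(3)*pi/12 + 1/2.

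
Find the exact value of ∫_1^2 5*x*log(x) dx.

-15/4 + 10*log(2)

Integrate by parts once (u = ln x, dv = 5*x dx).
An antiderivative is F(x) = 5*x**2*(2*log(x) - 1)/4.
Then F(2) - F(1) = (-5 + 10*log(2)) - (-5/4) = -15/4 + 10*log(2).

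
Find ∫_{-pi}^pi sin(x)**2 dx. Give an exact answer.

pi

Use the identity sin^2(x) = (1 - cos(2*x))/2.
An antiderivative is F(x) = x/2 - sin(2*x)/4.
Then F(pi) - F(-pi) = (pi/2) - (-pi/2) = pi.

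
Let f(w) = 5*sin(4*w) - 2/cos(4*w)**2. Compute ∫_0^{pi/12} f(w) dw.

5/8 - sqrt(3)/2

An antiderivative is F(w) = -5*cos(4*w)/4 - tan(4*w)/2.
Then F(pi/12) - F(0) = (-sqrt(3)/2 - 5/8) - (-5/4) = 5/8 - sqrt(3)/2.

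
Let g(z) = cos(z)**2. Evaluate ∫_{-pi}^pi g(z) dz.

Use the identity cos^2(z) = (1 + cos(2*z))/2.
An antiderivative is F(z) = z/2 + sin(2*z)/4.
Then F(pi) - F(-pi) = (pi/2) - (-pi/2) = pi.

pi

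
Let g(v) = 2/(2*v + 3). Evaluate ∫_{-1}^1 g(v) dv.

An antiderivative is F(v) = log(2*v + 3).
Then F(1) - F(-1) = (log(5)) - (0) = log(5).

log(5)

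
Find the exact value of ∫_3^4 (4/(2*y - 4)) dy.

log(4)

An antiderivative is F(y) = 2*log(2*y - 4).
Then F(4) - F(3) = (log(16)) - (log(4)) = log(4).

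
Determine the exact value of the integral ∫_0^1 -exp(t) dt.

An antiderivative is F(t) = -exp(t).
Then F(1) - F(0) = (-E) - (-1) = 1 - E.

1 - E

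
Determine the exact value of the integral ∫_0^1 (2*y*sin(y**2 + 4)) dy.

cos(4) - cos(5)

Let u = y**2 + 4, so du = 2*y dy. When y = 0, u = 4; when y = 1, u = 5.
The integral becomes ∫ sin(u) du from 4 to 5, with antiderivative -cos(u).
Back in y: F(y) = -cos(y**2 + 4).
Then F(1) - F(0) = (-cos(5)) - (-cos(4)) = cos(4) - cos(5).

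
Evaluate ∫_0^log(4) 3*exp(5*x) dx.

Let u = exp(x), so du = exp(x) dx. When x = 0, u = 1; when x = log(4), u = 4.
The integral becomes 3·∫ u**4 du from 1 to 4, with antiderivative 3*u**5/5.
Back in x: F(x) = 3*exp(5*x)/5.
Then F(log(4)) - F(0) = (3072/5) - (3/5) = 3069/5.

3069/5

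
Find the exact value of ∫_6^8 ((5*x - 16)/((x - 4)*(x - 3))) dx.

log(80/3)

Factor the denominator: x**2 - 7*x + 12 = (x - 3)(x - 4).
Partial fractions: (5*x - 16)/((x - 4)*(x - 3)) = 1/(x - 3) + 4/(x - 4).
An antiderivative is F(x) = 4*log(x - 4) + log(x - 3).
Then F(8) - F(6) = (log(5) + 8*log(2)) - (log(48)) = log(80/3).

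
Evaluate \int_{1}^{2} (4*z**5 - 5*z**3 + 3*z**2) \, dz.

121/4

By the power rule, an antiderivative is F(z) = 2*z**6/3 - 5*z**4/4 + z**3.
Then F(2) - F(1) = (92/3) - (5/12) = 121/4.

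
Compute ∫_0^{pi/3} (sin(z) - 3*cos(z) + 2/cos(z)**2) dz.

1/2 + sqrt(3)/2

An antiderivative is F(z) = -3*sin(z) - cos(z) + 2*tan(z).
Then F(pi/3) - F(0) = (-1/2 + sqrt(3)/2) - (-1) = 1/2 + sqrt(3)/2.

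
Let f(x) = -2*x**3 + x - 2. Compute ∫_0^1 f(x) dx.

-2

By the power rule, an antiderivative is F(x) = -x**4/2 + x**2/2 - 2*x.
Then F(1) - F(0) = (-2) - (0) = -2.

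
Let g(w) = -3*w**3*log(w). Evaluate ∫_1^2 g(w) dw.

45/16 - 12*log(2)

Integrate by parts once (u = ln w, dv = -3*w**3 dw).
An antiderivative is F(w) = -3*w**4*(4*log(w) - 1)/16.
Then F(2) - F(1) = (3 - 12*log(2)) - (3/16) = 45/16 - 12*log(2).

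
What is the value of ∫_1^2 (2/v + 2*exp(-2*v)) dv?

-exp(-4) + exp(-2) + 2*log(2)

An antiderivative is F(v) = 2*log(v) - exp(-2*v).
Then F(2) - F(1) = (-exp(-4) + 2*log(2)) - (-exp(-2)) = -exp(-4) + exp(-2) + 2*log(2).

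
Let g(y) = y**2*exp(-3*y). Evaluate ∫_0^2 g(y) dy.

2/27 - 50*exp(-6)/27

Integrate by parts twice (u = y^2, dv = exp(-3*y) dy).
An antiderivative is F(y) = (-9*y**2 - 6*y - 2)*exp(-3*y)/27.
Then F(2) - F(0) = (-50*exp(-6)/27) - (-2/27) = 2/27 - 50*exp(-6)/27.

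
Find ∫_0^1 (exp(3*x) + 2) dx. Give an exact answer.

An antiderivative is F(x) = exp(3*x)/3 + 2*x.
Then F(1) - F(0) = (2 + exp(3)/3) - (1/3) = 5/3 + exp(3)/3.

5/3 + exp(3)/3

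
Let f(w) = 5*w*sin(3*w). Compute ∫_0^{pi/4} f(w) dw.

5*sqrt(2)*(4 + 3*pi)/72

Integrate by parts once (u = w, dv = 5*sin(3*w) dw).
An antiderivative is F(w) = -5*w*cos(3*w)/3 + 5*sin(3*w)/9.
Then F(pi/4) - F(0) = (5*sqrt(2)*(4 + 3*pi)/72) - (0) = 5*sqrt(2)*(4 + 3*pi)/72.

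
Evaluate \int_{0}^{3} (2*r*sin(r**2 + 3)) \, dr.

cos(3) - cos(12)

Let u = r**2 + 3, so du = 2*r dr. When r = 0, u = 3; when r = 3, u = 12.
The integral becomes ∫ sin(u) du from 3 to 12, with antiderivative -cos(u).
Back in r: F(r) = -cos(r**2 + 3).
Then F(3) - F(0) = (-cos(12)) - (-cos(3)) = cos(3) - cos(12).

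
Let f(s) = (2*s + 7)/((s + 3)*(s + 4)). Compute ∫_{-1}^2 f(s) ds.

Factor the denominator: s**2 + 7*s + 12 = (s + 4)(s + 3).
Partial fractions: (2*s + 7)/((s + 3)*(s + 4)) = 1/(s + 4) + 1/(s + 3).
An antiderivative is F(s) = log(s + 3) + log(s + 4).
Then F(2) - F(-1) = (log(30)) - (log(6)) = log(5).

log(5)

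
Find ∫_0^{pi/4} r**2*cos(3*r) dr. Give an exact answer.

sqrt(2)*(-24*pi - 32 + 9*pi**2)/864

Integrate by parts twice (u = r^2, dv = cos(3*r) dr).
An antiderivative is F(r) = r**2*sin(3*r)/3 + 2*r*cos(3*r)/9 - 2*sin(3*r)/27.
Then F(pi/4) - F(0) = (sqrt(2)*(-24*pi - 32 + 9*pi**2)/864) - (0) = sqrt(2)*(-24*pi - 32 + 9*pi**2)/864.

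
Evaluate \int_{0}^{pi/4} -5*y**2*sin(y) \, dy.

Integrate by parts twice (u = y^2, dv = -5*sin(y) dy).
An antiderivative is F(y) = 5*y**2*cos(y) - 10*y*sin(y) - 10*cos(y).
Then F(pi/4) - F(0) = (5*sqrt(2)*(-32 - 8*pi + pi**2)/32) - (-10) = -5*sqrt(2) - 5*sqrt(2)*pi/4 + 5*sqrt(2)*pi**2/32 + 10.

-5*sqrt(2) - 5*sqrt(2)*pi/4 + 5*sqrt(2)*pi**2/32 + 10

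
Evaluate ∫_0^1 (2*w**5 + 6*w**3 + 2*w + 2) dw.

By the power rule, an antiderivative is F(w) = w**6/3 + 3*w**4/2 + w**2 + 2*w.
Then F(1) - F(0) = (29/6) - (0) = 29/6.

29/6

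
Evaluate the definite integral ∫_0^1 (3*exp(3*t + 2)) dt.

Let u = 3*t + 2, so du = 3 dt. When t = 0, u = 2; when t = 1, u = 5.
The integral becomes ∫ exp(u) du from 2 to 5, with antiderivative exp(u).
Back in t: F(t) = exp(3*t + 2).
Then F(1) - F(0) = (exp(5)) - (exp(2)) = -exp(2) + exp(5).

-exp(2) + exp(5)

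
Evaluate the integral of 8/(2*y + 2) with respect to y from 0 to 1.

Let u = 2*y + 2, so du = 2 dy. When y = 0, u = 2; when y = 1, u = 4.
The integral becomes 4·∫ 1/u du from 2 to 4, with antiderivative 4*log(u).
Back in y: F(y) = 4*log(2*y + 2).
Then F(1) - F(0) = (8*log(2)) - (log(16)) = log(16).

log(16)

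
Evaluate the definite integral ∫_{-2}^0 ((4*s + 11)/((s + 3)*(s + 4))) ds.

Factor the denominator: s**2 + 7*s + 12 = (s + 4)(s + 3).
Partial fractions: (4*s + 11)/((s + 3)*(s + 4)) = 5/(s + 4) - 1/(s + 3).
An antiderivative is F(s) = -log(s + 3) + 5*log(s + 4).
Then F(0) - F(-2) = (-log(3) + 10*log(2)) - (log(32)) = log(32/3).

log(32/3)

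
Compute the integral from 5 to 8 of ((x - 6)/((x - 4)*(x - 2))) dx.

0

Factor the denominator: x**2 - 6*x + 8 = (x - 2)(x - 4).
Partial fractions: (x - 6)/((x - 4)*(x - 2)) = 2/(x - 2) - 1/(x - 4).
An antiderivative is F(x) = -log(x - 4) + 2*log(x - 2).
Then F(8) - F(5) = (log(9)) - (log(9)) = 0.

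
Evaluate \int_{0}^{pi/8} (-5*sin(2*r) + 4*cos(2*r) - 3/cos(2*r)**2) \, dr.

-4 + 9*sqrt(2)/4

An antiderivative is F(r) = 2*sin(2*r) + 5*cos(2*r)/2 - 3*tan(2*r)/2.
Then F(pi/8) - F(0) = (-3/2 + 9*sqrt(2)/4) - (5/2) = -4 + 9*sqrt(2)/4.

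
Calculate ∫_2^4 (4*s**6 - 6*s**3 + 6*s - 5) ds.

By the power rule, an antiderivative is F(s) = 4*s**7/7 - 3*s**4/2 + 3*s**2 - 5*s.
Then F(4) - F(2) = (63044/7) - (358/7) = 62686/7.

62686/7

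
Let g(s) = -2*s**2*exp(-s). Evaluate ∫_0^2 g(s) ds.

Integrate by parts twice (u = s^2, dv = -2*exp(-s) ds).
An antiderivative is F(s) = (2*s**2 + 4*s + 4)*exp(-s).
Then F(2) - F(0) = (20*exp(-2)) - (4) = -4 + 20*exp(-2).

-4 + 20*exp(-2)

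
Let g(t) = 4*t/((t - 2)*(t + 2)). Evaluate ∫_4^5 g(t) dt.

log(49/16)

Factor the denominator: t**2 - 4 = (t + 2)(t - 2).
Partial fractions: 4*t/((t - 2)*(t + 2)) = 2/(t + 2) + 2/(t - 2).
An antiderivative is F(t) = 2*log(t - 2) + 2*log(t + 2).
Then F(5) - F(4) = (2*log(3) + 2*log(7)) - (2*log(3) + 4*log(2)) = log(49/16).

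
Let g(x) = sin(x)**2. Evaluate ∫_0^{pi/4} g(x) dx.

-1/4 + pi/8

Use the identity sin^2(x) = (1 - cos(2*x))/2.
An antiderivative is F(x) = x/2 - sin(2*x)/4.
Then F(pi/4) - F(0) = (-1/4 + pi/8) - (0) = -1/4 + pi/8.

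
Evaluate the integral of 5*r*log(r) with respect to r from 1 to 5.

Integrate by parts once (u = ln r, dv = 5*r dr).
An antiderivative is F(r) = 5*r**2*(2*log(r) - 1)/4.
Then F(5) - F(1) = (-125/4 + 125*log(5)/2) - (-5/4) = -30 + 125*log(5)/2.

-30 + 125*log(5)/2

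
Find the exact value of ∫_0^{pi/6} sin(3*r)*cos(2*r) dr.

Use the identity sin(3*r)cos(2*r) = [sin(5*r) + sin(r)]/2.
An antiderivative is F(r) = -cos(r)/2 - cos(5*r)/10.
Then F(pi/6) - F(0) = (-sqrt(3)/5) - (-3/5) = 3/5 - sqrt(3)/5.

3/5 - sqrt(3)/5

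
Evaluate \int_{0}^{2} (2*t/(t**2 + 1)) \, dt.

log(5)

Let u = t**2 + 1, so du = 2*t dt. When t = 0, u = 1; when t = 2, u = 5.
The integral becomes ∫ 1/u du from 1 to 5, with antiderivative log(u).
Back in t: F(t) = log(t**2 + 1).
Then F(2) - F(0) = (log(5)) - (0) = log(5).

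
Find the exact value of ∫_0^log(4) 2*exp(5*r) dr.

2046/5

Let u = exp(r), so du = exp(r) dr. When r = 0, u = 1; when r = log(4), u = 4.
The integral becomes 2·∫ u**4 du from 1 to 4, with antiderivative 2*u**5/5.
Back in r: F(r) = 2*exp(5*r)/5.
Then F(log(4)) - F(0) = (2048/5) - (2/5) = 2046/5.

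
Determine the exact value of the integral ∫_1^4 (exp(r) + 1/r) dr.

An antiderivative is F(r) = exp(r) + log(r).
Then F(4) - F(1) = (log(4) + exp(4)) - (exp(1)) = -exp(1) + log(4) + exp(4).

-exp(1) + log(4) + exp(4)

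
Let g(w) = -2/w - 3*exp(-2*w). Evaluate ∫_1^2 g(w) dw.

An antiderivative is F(w) = -2*log(w) + 3*exp(-2*w)/2.
Then F(2) - F(1) = (-2*log(2) + 3*exp(-4)/2) - (3*exp(-2)/2) = -2*log(2) - 3*exp(-2)/2 + 3*exp(-4)/2.

-2*log(2) - 3*exp(-2)/2 + 3*exp(-4)/2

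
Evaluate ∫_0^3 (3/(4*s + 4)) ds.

An antiderivative is F(s) = 3*log(4*s + 4)/4.
Then F(3) - F(0) = (log(8)) - (3*log(2)/2) = 3*log(2)/2.

3*log(2)/2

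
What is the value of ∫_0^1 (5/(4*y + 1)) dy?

5*log(5)/4

An antiderivative is F(y) = 5*log(4*y + 1)/4.
Then F(1) - F(0) = (5*log(5)/4) - (0) = 5*log(5)/4.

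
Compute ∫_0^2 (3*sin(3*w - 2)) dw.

Let u = 3*w - 2, so du = 3 dw. When w = 0, u = -2; when w = 2, u = 4.
The integral becomes ∫ sin(u) du from -2 to 4, with antiderivative -cos(u).
Back in w: F(w) = -cos(3*w - 2).
Then F(2) - F(0) = (-cos(4)) - (-cos(2)) = cos(2) - cos(4).

cos(2) - cos(4)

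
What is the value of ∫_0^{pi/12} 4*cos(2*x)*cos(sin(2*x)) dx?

2*sin(1/2)

Let u = sin(2*x), so du = 2*cos(2*x) dx. When x = 0, u = 0; when x = pi/12, u = 1/2.
The integral becomes 2·∫ cos(u) du from 0 to 1/2, with antiderivative 2*sin(u).
Back in x: F(x) = 2*sin(sin(2*x)).
Then F(pi/12) - F(0) = (2*sin(1/2)) - (0) = 2*sin(1/2).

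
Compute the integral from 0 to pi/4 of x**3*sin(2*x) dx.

-3/8 + 3*pi**2/64

Integrate by parts 3 times (u = x^3, dv = sin(2*x) dx).
An antiderivative is F(x) = -x**3*cos(2*x)/2 + 3*x**2*sin(2*x)/4 + 3*x*cos(2*x)/4 - 3*sin(2*x)/8.
Then F(pi/4) - F(0) = (-3/8 + 3*pi**2/64) - (0) = -3/8 + 3*pi**2/64.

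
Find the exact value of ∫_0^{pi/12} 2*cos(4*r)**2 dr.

sqrt(3)/16 + pi/12

Use the identity cos^2(4*r) = (1 + cos(8*r))/2.
An antiderivative is F(r) = r + sin(8*r)/8.
Then F(pi/12) - F(0) = (sqrt(3)/16 + pi/12) - (0) = sqrt(3)/16 + pi/12.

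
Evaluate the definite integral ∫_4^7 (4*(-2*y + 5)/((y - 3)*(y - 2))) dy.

-4*log(5) - 4*log(2)

Factor the denominator: y**2 - 5*y + 6 = (y - 2)(y - 3).
Partial fractions: 4*(-2*y + 5)/((y - 3)*(y - 2)) = -4/(y - 2) - 4/(y - 3).
An antiderivative is F(y) = -4*log(y - 3) - 4*log(y - 2).
Then F(7) - F(4) = (-4*log(5) - 8*log(2)) - (-log(16)) = -4*log(5) - 4*log(2).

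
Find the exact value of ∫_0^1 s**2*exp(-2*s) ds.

(-5 + exp(2))*exp(-2)/4

Integrate by parts twice (u = s^2, dv = exp(-2*s) ds).
An antiderivative is F(s) = (-2*s**2 - 2*s - 1)*exp(-2*s)/4.
Then F(1) - F(0) = (-5*exp(-2)/4) - (-1/4) = (-5 + exp(2))*exp(-2)/4.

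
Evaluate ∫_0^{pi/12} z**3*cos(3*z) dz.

Integrate by parts 3 times (u = z^3, dv = cos(3*z) dz).
An antiderivative is F(z) = z**3*sin(3*z)/3 + z**2*cos(3*z)/3 - 2*z*sin(3*z)/9 - 2*cos(3*z)/27.
Then F(pi/12) - F(0) = (sqrt(2)*(-384 - 96*pi + pi**3 + 12*pi**2)/10368) - (-2/27) = -sqrt(2)/27 - sqrt(2)*pi/108 + sqrt(2)*pi**3/10368 + sqrt(2)*pi**2/864 + 2/27.

-sqrt(2)/27 - sqrt(2)*pi/108 + sqrt(2)*pi**3/10368 + sqrt(2)*pi**2/864 + 2/27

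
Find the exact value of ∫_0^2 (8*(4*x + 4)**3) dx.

Let u = 4*x + 4, so du = 4 dx. When x = 0, u = 4; when x = 2, u = 12.
The integral becomes 2·∫ u**3 du from 4 to 12, with antiderivative u**4/2.
Back in x: F(x) = (4*x + 4)**4/2.
Then F(2) - F(0) = (10368) - (128) = 10240.

10240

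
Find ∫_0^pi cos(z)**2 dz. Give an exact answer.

Use the identity cos^2(z) = (1 + cos(2*z))/2.
An antiderivative is F(z) = z/2 + sin(2*z)/4.
Then F(pi) - F(0) = (pi/2) - (0) = pi/2.

pi/2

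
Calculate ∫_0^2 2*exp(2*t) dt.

-1 + exp(4)

Let u = 2*t, so du = 2 dt. When t = 0, u = 0; when t = 2, u = 4.
The integral becomes ∫ exp(u) du from 0 to 4, with antiderivative exp(u).
Back in t: F(t) = exp(2*t).
Then F(2) - F(0) = (exp(4)) - (1) = -1 + exp(4).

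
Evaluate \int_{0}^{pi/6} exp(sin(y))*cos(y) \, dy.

Let u = sin(y), so du = cos(y) dy. When y = 0, u = 0; when y = pi/6, u = 1/2.
The integral becomes ∫ exp(u) du from 0 to 1/2, with antiderivative exp(u).
Back in y: F(y) = exp(sin(y)).
Then F(pi/6) - F(0) = (exp(1/2)) - (1) = -1 + exp(1/2).

-1 + exp(1/2)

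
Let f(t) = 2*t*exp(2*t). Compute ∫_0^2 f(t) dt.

Integrate by parts once (u = t, dv = 2*exp(2*t) dt).
An antiderivative is F(t) = (2*t - 1)*exp(2*t)/2.
Then F(2) - F(0) = (3*exp(4)/2) - (-1/2) = 1/2 + 3*exp(4)/2.

1/2 + 3*exp(4)/2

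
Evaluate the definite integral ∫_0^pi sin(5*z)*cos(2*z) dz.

Use the identity sin(5*z)cos(2*z) = [sin(7*z) + sin(3*z)]/2.
An antiderivative is F(z) = -cos(3*z)/6 - cos(7*z)/14.
Then F(pi) - F(0) = (5/21) - (-5/21) = 10/21.

10/21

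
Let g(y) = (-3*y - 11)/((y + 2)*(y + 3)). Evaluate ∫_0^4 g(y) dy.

-7*log(3) + 2*log(7)

Factor the denominator: y**2 + 5*y + 6 = (y + 3)(y + 2).
Partial fractions: (-3*y - 11)/((y + 2)*(y + 3)) = 2/(y + 3) - 5/(y + 2).
An antiderivative is F(y) = -5*log(y + 2) + 2*log(y + 3).
Then F(4) - F(0) = (-5*log(3) - 5*log(2) + 2*log(7)) - (log(9/32)) = -7*log(3) + 2*log(7).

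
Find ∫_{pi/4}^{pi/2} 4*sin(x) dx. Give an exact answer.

An antiderivative is F(x) = -4*cos(x).
Then F(pi/2) - F(pi/4) = (0) - (-2*sqrt(2)) = 2*sqrt(2).

2*sqrt(2)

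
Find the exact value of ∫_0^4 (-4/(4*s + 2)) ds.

An antiderivative is F(s) = -log(4*s + 2).
Then F(4) - F(0) = (-log(18)) - (-log(2)) = -log(9).

-log(9)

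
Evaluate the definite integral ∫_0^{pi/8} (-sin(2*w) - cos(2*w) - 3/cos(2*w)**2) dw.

An antiderivative is F(w) = -sin(2*w)/2 + cos(2*w)/2 - 3*tan(2*w)/2.
Then F(pi/8) - F(0) = (-3/2) - (1/2) = -2.

-2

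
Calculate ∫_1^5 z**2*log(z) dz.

-124/9 + 125*log(5)/3

Integrate by parts once (u = ln z, dv = z**2 dz).
An antiderivative is F(z) = z**3*(3*log(z) - 1)/9.
Then F(5) - F(1) = (-125/9 + 125*log(5)/3) - (-1/9) = -124/9 + 125*log(5)/3.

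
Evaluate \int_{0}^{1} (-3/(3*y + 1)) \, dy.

-log(4)

An antiderivative is F(y) = -log(3*y + 1).
Then F(1) - F(0) = (-log(4)) - (0) = -log(4).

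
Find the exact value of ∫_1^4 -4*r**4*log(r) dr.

Integrate by parts once (u = ln r, dv = -4*r**4 dr).
An antiderivative is F(r) = -4*r**5*(5*log(r) - 1)/25.
Then F(4) - F(1) = (4096/25 - 8192*log(2)/5) - (4/25) = 4092/25 - 8192*log(2)/5.

4092/25 - 8192*log(2)/5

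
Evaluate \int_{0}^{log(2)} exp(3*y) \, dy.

7/3

Let u = exp(y), so du = exp(y) dy. When y = 0, u = 1; when y = log(2), u = 2.
The integral becomes ∫ u**2 du from 1 to 2, with antiderivative u**3/3.
Back in y: F(y) = exp(3*y)/3.
Then F(log(2)) - F(0) = (8/3) - (1/3) = 7/3.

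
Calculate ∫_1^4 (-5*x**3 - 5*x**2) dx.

-1695/4

By the power rule, an antiderivative is F(x) = -5*x**4/4 - 5*x**3/3.
Then F(4) - F(1) = (-1280/3) - (-35/12) = -1695/4.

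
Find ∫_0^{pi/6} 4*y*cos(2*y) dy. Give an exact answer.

Integrate by parts once (u = y, dv = 4*cos(2*y) dy).
An antiderivative is F(y) = 2*y*sin(2*y) + cos(2*y).
Then F(pi/6) - F(0) = (1/2 + sqrt(3)*pi/6) - (1) = -1/2 + sqrt(3)*pi/6.

-1/2 + sqrt(3)*pi/6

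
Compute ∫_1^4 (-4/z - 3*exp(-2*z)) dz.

-8*log(2) - 3*exp(-2)/2 + 3*exp(-8)/2

An antiderivative is F(z) = -4*log(z) + 3*exp(-2*z)/2.
Then F(4) - F(1) = (-8*log(2) + 3*exp(-8)/2) - (3*exp(-2)/2) = -8*log(2) - 3*exp(-2)/2 + 3*exp(-8)/2.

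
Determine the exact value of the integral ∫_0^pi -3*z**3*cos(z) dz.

Integrate by parts 3 times (u = z^3, dv = -3*cos(z) dz).
An antiderivative is F(z) = -3*z**3*sin(z) - 9*z**2*cos(z) + 18*z*sin(z) + 18*cos(z).
Then F(pi) - F(0) = (-18 + 9*pi**2) - (18) = -36 + 9*pi**2.

-36 + 9*pi**2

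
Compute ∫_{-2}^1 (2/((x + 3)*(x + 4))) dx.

log(64/25)

Factor the denominator: x**2 + 7*x + 12 = (x + 4)(x + 3).
Partial fractions: 2/((x + 3)*(x + 4)) = -2/(x + 4) + 2/(x + 3).
An antiderivative is F(x) = 2*log(x + 3) - 2*log(x + 4).
Then F(1) - F(-2) = (log(16/25)) - (-log(4)) = log(64/25).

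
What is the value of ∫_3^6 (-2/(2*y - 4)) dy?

-log(4)

An antiderivative is F(y) = -log(2*y - 4).
Then F(6) - F(3) = (-log(8)) - (-log(2)) = -log(4).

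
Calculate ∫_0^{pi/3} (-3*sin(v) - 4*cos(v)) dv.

An antiderivative is F(v) = -4*sin(v) + 3*cos(v).
Then F(pi/3) - F(0) = (3/2 - 2*sqrt(3)) - (3) = -2*sqrt(3) - 3/2.

-2*sqrt(3) - 3/2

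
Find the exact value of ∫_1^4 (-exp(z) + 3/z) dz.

An antiderivative is F(z) = -exp(z) + 3*log(z).
Then F(4) - F(1) = (-exp(4) + log(64)) - (-exp(1)) = -exp(4) + exp(1) + log(64).

-exp(4) + exp(1) + log(64)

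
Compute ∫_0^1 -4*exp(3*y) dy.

An antiderivative is F(y) = -4*exp(3*y)/3.
Then F(1) - F(0) = (-4*exp(3)/3) - (-4/3) = 4/3 - 4*exp(3)/3.

4/3 - 4*exp(3)/3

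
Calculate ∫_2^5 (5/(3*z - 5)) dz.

5*log(10)/3

An antiderivative is F(z) = 5*log(3*z - 5)/3.
Then F(5) - F(2) = (5*log(10)/3) - (0) = 5*log(10)/3.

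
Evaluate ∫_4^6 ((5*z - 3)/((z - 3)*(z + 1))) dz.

-2*log(5) + 3*log(3) + 2*log(7)

Factor the denominator: z**2 - 2*z - 3 = (z + 1)(z - 3).
Partial fractions: (5*z - 3)/((z - 3)*(z + 1)) = 2/(z + 1) + 3/(z - 3).
An antiderivative is F(z) = 3*log(z - 3) + 2*log(z + 1).
Then F(6) - F(4) = (3*log(3) + 2*log(7)) - (log(25)) = -2*log(5) + 3*log(3) + 2*log(7).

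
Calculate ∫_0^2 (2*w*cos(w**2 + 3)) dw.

Let u = w**2 + 3, so du = 2*w dw. When w = 0, u = 3; when w = 2, u = 7.
The integral becomes ∫ cos(u) du from 3 to 7, with antiderivative sin(u).
Back in w: F(w) = sin(w**2 + 3).
Then F(2) - F(0) = (sin(7)) - (sin(3)) = -sin(3) + sin(7).

-sin(3) + sin(7)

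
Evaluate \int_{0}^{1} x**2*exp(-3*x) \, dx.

2/27 - 17*exp(-3)/27

Integrate by parts twice (u = x^2, dv = exp(-3*x) dx).
An antiderivative is F(x) = (-9*x**2 - 6*x - 2)*exp(-3*x)/27.
Then F(1) - F(0) = (-17*exp(-3)/27) - (-2/27) = 2/27 - 17*exp(-3)/27.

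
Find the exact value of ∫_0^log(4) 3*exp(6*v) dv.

4095/2

Let u = exp(v), so du = exp(v) dv. When v = 0, u = 1; when v = log(4), u = 4.
The integral becomes 3·∫ u**5 du from 1 to 4, with antiderivative u**6/2.
Back in v: F(v) = exp(6*v)/2.
Then F(log(4)) - F(0) = (2048) - (1/2) = 4095/2.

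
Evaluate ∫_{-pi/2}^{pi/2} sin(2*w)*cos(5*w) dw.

Use the identity sin(2*w)cos(5*w) = [sin(7*w) + sin(-3*w)]/2.
An antiderivative is F(w) = cos(3*w)/6 - cos(7*w)/14.
Then F(pi/2) - F(-pi/2) = (0) - (0) = 0.

0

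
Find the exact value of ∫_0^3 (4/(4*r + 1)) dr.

Let u = 4*r + 1, so du = 4 dr. When r = 0, u = 1; when r = 3, u = 13.
The integral becomes ∫ 1/u du from 1 to 13, with antiderivative log(u).
Back in r: F(r) = log(4*r + 1).
Then F(3) - F(0) = (log(13)) - (0) = log(13).

log(13)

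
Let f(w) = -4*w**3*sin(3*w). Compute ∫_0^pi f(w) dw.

4*pi*(2 - 3*pi**2)/9

Integrate by parts 3 times (u = w^3, dv = -4*sin(3*w) dw).
An antiderivative is F(w) = 4*w**3*cos(3*w)/3 - 4*w**2*sin(3*w)/3 - 8*w*cos(3*w)/9 + 8*sin(3*w)/27.
Then F(pi) - F(0) = (4*pi*(2 - 3*pi**2)/9) - (0) = 4*pi*(2 - 3*pi**2)/9.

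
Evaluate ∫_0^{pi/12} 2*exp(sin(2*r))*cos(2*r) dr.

Let u = sin(2*r), so du = 2*cos(2*r) dr. When r = 0, u = 0; when r = pi/12, u = 1/2.
The integral becomes ∫ exp(u) du from 0 to 1/2, with antiderivative exp(u).
Back in r: F(r) = exp(sin(2*r)).
Then F(pi/12) - F(0) = (exp(1/2)) - (1) = -1 + exp(1/2).

-1 + exp(1/2)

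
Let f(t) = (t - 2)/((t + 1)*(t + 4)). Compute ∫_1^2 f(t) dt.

Factor the denominator: t**2 + 5*t + 4 = (t + 4)(t + 1).
Partial fractions: (t - 2)/((t + 1)*(t + 4)) = 2/(t + 4) - 1/(t + 1).
An antiderivative is F(t) = -log(t + 1) + 2*log(t + 4).
Then F(2) - F(1) = (log(12)) - (log(25/2)) = log(24/25).

log(24/25)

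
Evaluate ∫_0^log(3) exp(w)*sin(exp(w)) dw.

Let u = exp(w), so du = exp(w) dw. When w = 0, u = 1; when w = log(3), u = 3.
The integral becomes ∫ sin(u) du from 1 to 3, with antiderivative -cos(u).
Back in w: F(w) = -cos(exp(w)).
Then F(log(3)) - F(0) = (-cos(3)) - (-cos(1)) = cos(1) - cos(3).

cos(1) - cos(3)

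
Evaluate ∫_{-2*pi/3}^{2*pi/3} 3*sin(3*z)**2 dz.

2*pi

Use the identity sin^2(3*z) = (1 - cos(6*z))/2.
An antiderivative is F(z) = 3*z/2 - sin(6*z)/4.
Then F(2*pi/3) - F(-2*pi/3) = (pi) - (-pi) = 2*pi.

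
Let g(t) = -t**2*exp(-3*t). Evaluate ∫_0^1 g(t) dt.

-2/27 + 17*exp(-3)/27

Integrate by parts twice (u = t^2, dv = -exp(-3*t) dt).
An antiderivative is F(t) = (9*t**2 + 6*t + 2)*exp(-3*t)/27.
Then F(1) - F(0) = (17*exp(-3)/27) - (2/27) = -2/27 + 17*exp(-3)/27.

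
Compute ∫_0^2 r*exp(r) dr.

1 + exp(2)

Integrate by parts once (u = r, dv = exp(r) dr).
An antiderivative is F(r) = (r - 1)*exp(r).
Then F(2) - F(0) = (exp(2)) - (-1) = 1 + exp(2).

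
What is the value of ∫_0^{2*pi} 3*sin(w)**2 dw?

3*pi

Use the identity sin^2(w) = (1 - cos(2*w))/2.
An antiderivative is F(w) = 3*w/2 - 3*sin(2*w)/4.
Then F(2*pi) - F(0) = (3*pi) - (0) = 3*pi.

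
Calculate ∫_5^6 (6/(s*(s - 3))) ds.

Factor the denominator: s**2 - 3*s = s(s - 3).
Partial fractions: 6/(s*(s - 3)) = -2/s + 2/(s - 3).
An antiderivative is F(s) = -2*log(s) + 2*log(s - 3).
Then F(6) - F(5) = (-log(4)) - (log(4/25)) = log(25/16).

log(25/16)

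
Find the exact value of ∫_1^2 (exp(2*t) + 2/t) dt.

-exp(2)/2 + log(4) + exp(4)/2

An antiderivative is F(t) = exp(2*t)/2 + 2*log(t).
Then F(2) - F(1) = (log(4) + exp(4)/2) - (exp(2)/2) = -exp(2)/2 + log(4) + exp(4)/2.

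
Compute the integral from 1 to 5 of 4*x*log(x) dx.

Integrate by parts once (u = ln x, dv = 4*x dx).
An antiderivative is F(x) = x**2*(2*log(x) - 1).
Then F(5) - F(1) = (-25 + 50*log(5)) - (-1) = -24 + 50*log(5).

-24 + 50*log(5)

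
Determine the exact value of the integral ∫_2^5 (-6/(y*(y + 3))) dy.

Factor the denominator: y**2 + 3*y = (y + 3)y.
Partial fractions: -6/(y*(y + 3)) = 2/(y + 3) - 2/y.
An antiderivative is F(y) = -2*log(y) + 2*log(y + 3).
Then F(5) - F(2) = (log(64/25)) - (log(25/4)) = -4*log(5) + 8*log(2).

-4*log(5) + 8*log(2)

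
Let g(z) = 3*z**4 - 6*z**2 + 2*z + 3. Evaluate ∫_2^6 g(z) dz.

21372/5

By the power rule, an antiderivative is F(z) = 3*z**5/5 - 2*z**3 + z**2 + 3*z.
Then F(6) - F(2) = (21438/5) - (66/5) = 21372/5.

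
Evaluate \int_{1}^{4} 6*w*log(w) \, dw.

Integrate by parts once (u = ln w, dv = 6*w dw).
An antiderivative is F(w) = 3*w**2*(2*log(w) - 1)/2.
Then F(4) - F(1) = (-24 + 96*log(2)) - (-3/2) = -45/2 + 96*log(2).

-45/2 + 96*log(2)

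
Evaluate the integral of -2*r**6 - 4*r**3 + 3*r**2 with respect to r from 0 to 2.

-312/7

By the power rule, an antiderivative is F(r) = -2*r**7/7 - r**4 + r**3.
Then F(2) - F(0) = (-312/7) - (0) = -312/7.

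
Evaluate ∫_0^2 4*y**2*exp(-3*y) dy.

8/27 - 200*exp(-6)/27

Integrate by parts twice (u = y^2, dv = 4*exp(-3*y) dy).
An antiderivative is F(y) = (-36*y**2 - 24*y - 8)*exp(-3*y)/27.
Then F(2) - F(0) = (-200*exp(-6)/27) - (-8/27) = 8/27 - 200*exp(-6)/27.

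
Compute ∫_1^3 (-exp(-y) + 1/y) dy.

An antiderivative is F(y) = log(y) + exp(-y).
Then F(3) - F(1) = (exp(-3) + log(3)) - (exp(-1)) = -exp(-1) + exp(-3) + log(3).

-exp(-1) + exp(-3) + log(3)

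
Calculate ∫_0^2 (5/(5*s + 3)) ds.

Let u = 5*s + 3, so du = 5 ds. When s = 0, u = 3; when s = 2, u = 13.
The integral becomes ∫ 1/u du from 3 to 13, with antiderivative log(u).
Back in s: F(s) = log(5*s + 3).
Then F(2) - F(0) = (log(13)) - (log(3)) = log(13/3).

log(13/3)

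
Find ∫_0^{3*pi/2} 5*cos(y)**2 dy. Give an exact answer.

Use the identity cos^2(y) = (1 + cos(2*y))/2.
An antiderivative is F(y) = 5*y/2 + 5*sin(2*y)/4.
Then F(3*pi/2) - F(0) = (15*pi/4) - (0) = 15*pi/4.

15*pi/4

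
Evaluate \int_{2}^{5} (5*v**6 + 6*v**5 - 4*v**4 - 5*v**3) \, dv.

9525249/140

By the power rule, an antiderivative is F(v) = 5*v**7/7 + v**6 - 4*v**5/5 - 5*v**4/4.
Then F(5) - F(2) = (1908125/28) - (3844/35) = 9525249/140.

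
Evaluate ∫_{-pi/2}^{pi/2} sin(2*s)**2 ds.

pi/2

Use the identity sin^2(2*s) = (1 - cos(4*s))/2.
An antiderivative is F(s) = s/2 - sin(4*s)/8.
Then F(pi/2) - F(-pi/2) = (pi/4) - (-pi/4) = pi/2.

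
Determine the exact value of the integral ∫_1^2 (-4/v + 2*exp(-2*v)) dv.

-4*log(2) - exp(-4) + exp(-2)

An antiderivative is F(v) = -4*log(v) - exp(-2*v).
Then F(2) - F(1) = (-4*log(2) - exp(-4)) - (-exp(-2)) = -4*log(2) - exp(-4) + exp(-2).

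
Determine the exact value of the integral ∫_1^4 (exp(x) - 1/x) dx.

An antiderivative is F(x) = exp(x) - log(x).
Then F(4) - F(1) = (-log(4) + exp(4)) - (exp(1)) = -exp(1) - log(4) + exp(4).

-exp(1) - log(4) + exp(4)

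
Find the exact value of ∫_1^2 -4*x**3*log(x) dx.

15/4 - 16*log(2)

Integrate by parts once (u = ln x, dv = -4*x**3 dx).
An antiderivative is F(x) = -x**4*(4*log(x) - 1)/4.
Then F(2) - F(1) = (4 - 16*log(2)) - (1/4) = 15/4 - 16*log(2).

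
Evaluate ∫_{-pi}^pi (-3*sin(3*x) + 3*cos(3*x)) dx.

0

An antiderivative is F(x) = sin(3*x) + cos(3*x).
Then F(pi) - F(-pi) = (-1) - (-1) = 0.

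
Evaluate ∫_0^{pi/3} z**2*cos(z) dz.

Integrate by parts twice (u = z^2, dv = cos(z) dz).
An antiderivative is F(z) = z**2*sin(z) + 2*z*cos(z) - 2*sin(z).
Then F(pi/3) - F(0) = (-sqrt(3) + sqrt(3)*pi**2/18 + pi/3) - (0) = -sqrt(3) + sqrt(3)*pi**2/18 + pi/3.

-sqrt(3) + sqrt(3)*pi**2/18 + pi/3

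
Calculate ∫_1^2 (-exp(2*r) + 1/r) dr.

An antiderivative is F(r) = -exp(2*r)/2 + log(r).
Then F(2) - F(1) = (-exp(4)/2 + log(2)) - (-exp(2)/2) = -exp(4)/2 + log(2) + exp(2)/2.

-exp(4)/2 + log(2) + exp(2)/2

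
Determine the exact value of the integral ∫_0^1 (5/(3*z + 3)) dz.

An antiderivative is F(z) = 5*log(3*z + 3)/3.
Then F(1) - F(0) = (5*log(6)/3) - (5*log(3)/3) = 5*log(2)/3.

5*log(2)/3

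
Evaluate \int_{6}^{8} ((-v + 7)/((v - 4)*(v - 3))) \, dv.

Factor the denominator: v**2 - 7*v + 12 = (v - 3)(v - 4).
Partial fractions: (-v + 7)/((v - 4)*(v - 3)) = -4/(v - 3) + 3/(v - 4).
An antiderivative is F(v) = 3*log(v - 4) - 4*log(v - 3).
Then F(8) - F(6) = (-4*log(5) + 6*log(2)) - (log(8/81)) = -4*log(5) + 3*log(2) + 4*log(3).

-4*log(5) + 3*log(2) + 4*log(3)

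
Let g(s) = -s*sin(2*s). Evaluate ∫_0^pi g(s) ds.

Integrate by parts once (u = s, dv = -sin(2*s) ds).
An antiderivative is F(s) = s*cos(2*s)/2 - sin(2*s)/4.
Then F(pi) - F(0) = (pi/2) - (0) = pi/2.

pi/2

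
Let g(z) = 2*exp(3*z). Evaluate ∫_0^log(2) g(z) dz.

Let u = exp(z), so du = exp(z) dz. When z = 0, u = 1; when z = log(2), u = 2.
The integral becomes 2·∫ u**2 du from 1 to 2, with antiderivative 2*u**3/3.
Back in z: F(z) = 2*exp(3*z)/3.
Then F(log(2)) - F(0) = (16/3) - (2/3) = 14/3.

14/3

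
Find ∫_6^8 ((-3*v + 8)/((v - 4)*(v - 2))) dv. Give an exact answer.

Factor the denominator: v**2 - 6*v + 8 = (v - 2)(v - 4).
Partial fractions: (-3*v + 8)/((v - 4)*(v - 2)) = -1/(v - 2) - 2/(v - 4).
An antiderivative is F(v) = -2*log(v - 4) - log(v - 2).
Then F(8) - F(6) = (-log(96)) - (-log(16)) = -log(6).

-log(6)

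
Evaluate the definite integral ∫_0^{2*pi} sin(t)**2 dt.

Use the identity sin^2(t) = (1 - cos(2*t))/2.
An antiderivative is F(t) = t/2 - sin(2*t)/4.
Then F(2*pi) - F(0) = (pi) - (0) = pi.

pi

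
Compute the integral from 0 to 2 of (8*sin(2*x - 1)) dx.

4*cos(1) - 4*cos(3)

Let u = 2*x - 1, so du = 2 dx. When x = 0, u = -1; when x = 2, u = 3.
The integral becomes 4·∫ sin(u) du from -1 to 3, with antiderivative -4*cos(u).
Back in x: F(x) = -4*cos(2*x - 1).
Then F(2) - F(0) = (-4*cos(3)) - (-4*cos(1)) = 4*cos(1) - 4*cos(3).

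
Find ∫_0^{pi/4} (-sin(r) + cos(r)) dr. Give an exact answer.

-1 + sqrt(2)

An antiderivative is F(r) = sin(r) + cos(r).
Then F(pi/4) - F(0) = (sqrt(2)) - (1) = -1 + sqrt(2).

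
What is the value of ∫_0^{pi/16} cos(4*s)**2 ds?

Use the identity cos^2(4*s) = (1 + cos(8*s))/2.
An antiderivative is F(s) = s/2 + sin(8*s)/16.
Then F(pi/16) - F(0) = (1/16 + pi/32) - (0) = 1/16 + pi/32.

1/16 + pi/32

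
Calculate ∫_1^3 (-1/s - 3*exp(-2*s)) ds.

An antiderivative is F(s) = -log(s) + 3*exp(-2*s)/2.
Then F(3) - F(1) = (-log(3) + 3*exp(-6)/2) - (3*exp(-2)/2) = -log(3) - 3*exp(-2)/2 + 3*exp(-6)/2.

-log(3) - 3*exp(-2)/2 + 3*exp(-6)/2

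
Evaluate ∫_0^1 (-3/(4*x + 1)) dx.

An antiderivative is F(x) = -3*log(4*x + 1)/4.
Then F(1) - F(0) = (-3*log(5)/4) - (0) = -3*log(5)/4.

-3*log(5)/4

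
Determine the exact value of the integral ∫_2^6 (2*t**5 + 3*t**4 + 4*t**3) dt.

By the power rule, an antiderivative is F(t) = t**6/3 + 3*t**5/5 + t**4.
Then F(6) - F(2) = (107568/5) - (848/15) = 321856/15.

321856/15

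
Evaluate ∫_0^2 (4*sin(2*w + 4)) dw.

2*cos(4) - 2*cos(8)

Let u = 2*w + 4, so du = 2 dw. When w = 0, u = 4; when w = 2, u = 8.
The integral becomes 2·∫ sin(u) du from 4 to 8, with antiderivative -2*cos(u).
Back in w: F(w) = -2*cos(2*w + 4).
Then F(2) - F(0) = (-2*cos(8)) - (-2*cos(4)) = 2*cos(4) - 2*cos(8).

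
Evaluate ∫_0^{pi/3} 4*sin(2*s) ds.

3

An antiderivative is F(s) = -2*cos(2*s).
Then F(pi/3) - F(0) = (1) - (-2) = 3.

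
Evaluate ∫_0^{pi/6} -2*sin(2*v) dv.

-1/2

An antiderivative is F(v) = cos(2*v).
Then F(pi/6) - F(0) = (1/2) - (1) = -1/2.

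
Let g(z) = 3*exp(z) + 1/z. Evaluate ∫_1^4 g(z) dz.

An antiderivative is F(z) = 3*exp(z) + log(z).
Then F(4) - F(1) = (log(4) + 3*exp(4)) - (3*exp(1)) = -3*exp(1) + log(4) + 3*exp(4).

-3*exp(1) + log(4) + 3*exp(4)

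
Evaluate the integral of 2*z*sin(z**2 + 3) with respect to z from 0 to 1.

Let u = z**2 + 3, so du = 2*z dz. When z = 0, u = 3; when z = 1, u = 4.
The integral becomes ∫ sin(u) du from 3 to 4, with antiderivative -cos(u).
Back in z: F(z) = -cos(z**2 + 3).
Then F(1) - F(0) = (-cos(4)) - (-cos(3)) = cos(3) - cos(4).

cos(3) - cos(4)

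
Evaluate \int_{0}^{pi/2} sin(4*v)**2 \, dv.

pi/4

Use the identity sin^2(4*v) = (1 - cos(8*v))/2.
An antiderivative is F(v) = v/2 - sin(8*v)/16.
Then F(pi/2) - F(0) = (pi/4) - (0) = pi/4.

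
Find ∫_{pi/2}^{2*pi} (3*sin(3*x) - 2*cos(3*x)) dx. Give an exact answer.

An antiderivative is F(x) = -2*sin(3*x)/3 - cos(3*x).
Then F(2*pi) - F(pi/2) = (-1) - (2/3) = -5/3.

-5/3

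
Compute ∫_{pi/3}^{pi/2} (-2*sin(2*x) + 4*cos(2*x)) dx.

An antiderivative is F(x) = 2*sin(2*x) + cos(2*x).
Then F(pi/2) - F(pi/3) = (-1) - (-1/2 + sqrt(3)) = -sqrt(3) - 1/2.

-sqrt(3) - 1/2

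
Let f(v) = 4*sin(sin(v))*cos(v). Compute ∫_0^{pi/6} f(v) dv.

Let u = sin(v), so du = cos(v) dv. When v = 0, u = 0; when v = pi/6, u = 1/2.
The integral becomes 4·∫ sin(u) du from 0 to 1/2, with antiderivative -4*cos(u).
Back in v: F(v) = -4*cos(sin(v)).
Then F(pi/6) - F(0) = (-4*cos(1/2)) - (-4) = 4 - 4*cos(1/2).

4 - 4*cos(1/2)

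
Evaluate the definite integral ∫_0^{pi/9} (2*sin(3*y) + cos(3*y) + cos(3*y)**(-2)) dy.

An antiderivative is F(y) = sin(3*y)/3 - 2*cos(3*y)/3 + tan(3*y)/3.
Then F(pi/9) - F(0) = (-1/3 + sqrt(3)/2) - (-2/3) = 1/3 + sqrt(3)/2.

1/3 + sqrt(3)/2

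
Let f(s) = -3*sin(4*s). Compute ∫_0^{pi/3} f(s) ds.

An antiderivative is F(s) = 3*cos(4*s)/4.
Then F(pi/3) - F(0) = (-3/8) - (3/4) = -9/8.

-9/8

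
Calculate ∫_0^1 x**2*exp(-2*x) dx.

(-5 + exp(2))*exp(-2)/4

Integrate by parts twice (u = x^2, dv = exp(-2*x) dx).
An antiderivative is F(x) = (-2*x**2 - 2*x - 1)*exp(-2*x)/4.
Then F(1) - F(0) = (-5*exp(-2)/4) - (-1/4) = (-5 + exp(2))*exp(-2)/4.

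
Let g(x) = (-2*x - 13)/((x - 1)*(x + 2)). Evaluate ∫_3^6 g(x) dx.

Factor the denominator: x**2 + x - 2 = (x + 2)(x - 1).
Partial fractions: (-2*x - 13)/((x - 1)*(x + 2)) = 3/(x + 2) - 5/(x - 1).
An antiderivative is F(x) = -5*log(x - 1) + 3*log(x + 2).
Then F(6) - F(3) = (-5*log(5) + 9*log(2)) - (-5*log(2) + 3*log(5)) = -8*log(5) + 14*log(2).

-8*log(5) + 14*log(2)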